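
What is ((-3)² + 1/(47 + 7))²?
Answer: 237169/2916 ≈ 81.334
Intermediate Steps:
((-3)² + 1/(47 + 7))² = (9 + 1/54)² = (487/54)² = 237169/2916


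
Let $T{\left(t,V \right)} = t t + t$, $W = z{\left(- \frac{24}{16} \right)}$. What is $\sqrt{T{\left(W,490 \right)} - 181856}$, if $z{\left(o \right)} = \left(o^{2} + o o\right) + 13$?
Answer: $\frac{3 i \sqrt{80681}}{2} \approx 426.07 i$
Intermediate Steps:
$z{\left(o \right)} = 13 + 2 o^{2}$ ($z{\left(o \right)} = \left(o^{2} + o^{2}\right) + 13 = 2 o^{2} + 13 = 13 + 2 o^{2}$)
$W = \frac{35}{2}$ ($W = 13 + 2 \left(- \frac{24}{16}\right)^{2} = 13 + 2 \left(\left(-24\right) \frac{1}{16}\right)^{2} = 13 + 2 \left(- \frac{3}{2}\right)^{2} = 13 + 2 \cdot \frac{9}{4} = 13 + \frac{9}{2} = \frac{35}{2} \approx 17.5$)
$T{\left(t,V \right)} = t + t^{2}$ ($T{\left(t,V \right)} = t^{2} + t = t + t^{2}$)
$\sqrt{T{\left(W,490 \right)} - 181856} = \sqrt{\frac{35 \left(1 + \frac{35}{2}\right)}{2} - 181856} = \sqrt{\frac{35}{2} \cdot \frac{37}{2} - 181856} = \sqrt{\frac{1295}{4} - 181856} = \sqrt{- \frac{726129}{4}} = \frac{3 i \sqrt{80681}}{2}$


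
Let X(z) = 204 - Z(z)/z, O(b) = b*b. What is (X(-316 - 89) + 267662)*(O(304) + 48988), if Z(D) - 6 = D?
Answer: 5113419914908/135 ≈ 3.7877e+10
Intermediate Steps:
Z(D) = 6 + D
O(b) = b²
X(z) = 204 - (6 + z)/z
(X(-316 - 89) + 267662)*(O(304) + 48988) = ((203 - 6/(-316 - 89)) + 267662)*(304² + 48988) = ((203 - 6/(-405)) + 267662)*(92416 + 48988) = ((203 - 6*(-1/405)) + 267662)*141404 = ((203 + 2/135) + 267662)*141404 = (27407/135 + 267662)*141404 = (36161777/135)*141404 = 5113419914908/135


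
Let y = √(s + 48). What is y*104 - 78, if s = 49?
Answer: -78 + 104*√97 ≈ 946.28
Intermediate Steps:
y = √97 (y = √(49 + 48) = √97 ≈ 9.8489)
y*104 - 78 = √97*104 - 78 = 104*√97 - 78 = -78 + 104*√97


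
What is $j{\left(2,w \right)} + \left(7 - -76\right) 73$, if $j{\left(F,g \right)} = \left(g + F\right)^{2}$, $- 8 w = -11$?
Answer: $\frac{388505}{64} \approx 6070.4$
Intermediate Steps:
$w = \frac{11}{8}$ ($w = \left(- \frac{1}{8}\right) \left(-11\right) = \frac{11}{8} \approx 1.375$)
$j{\left(F,g \right)} = \left(F + g\right)^{2}$
$j{\left(2,w \right)} + \left(7 - -76\right) 73 = \left(2 + \frac{11}{8}\right)^{2} + \left(7 - -76\right) 73 = \left(\frac{27}{8}\right)^{2} + \left(7 + 76\right) 73 = \frac{729}{64} + 83 \cdot 73 = \frac{729}{64} + 6059 = \frac{388505}{64}$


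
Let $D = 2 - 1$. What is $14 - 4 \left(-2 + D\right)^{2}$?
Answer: $10$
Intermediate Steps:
$D = 1$
$14 - 4 \left(-2 + D\right)^{2} = 14 - 4 \left(-2 + 1\right)^{2} = 14 - 4 \left(-1\right)^{2} = 14 - 4 = 10$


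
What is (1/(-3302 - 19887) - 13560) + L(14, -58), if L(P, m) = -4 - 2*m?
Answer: -311845673/23189 ≈ -13448.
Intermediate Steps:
(1/(-3302 - 19887) - 13560) + L(14, -58) = (1/(-3302 - 19887) - 13560) + (-4 - 2*(-58)) = (1/(-23189) - 13560) + (-4 + 116) = (-1/23189 - 13560) + 112 = -314442841/23189 + 112 = -311845673/23189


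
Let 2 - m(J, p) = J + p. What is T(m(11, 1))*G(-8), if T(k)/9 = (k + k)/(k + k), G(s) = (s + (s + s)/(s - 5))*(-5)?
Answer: 3960/13 ≈ 304.62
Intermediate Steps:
m(J, p) = 2 - J - p (m(J, p) = 2 - (J + p) = 2 + (-J - p) = 2 - J - p)
G(s) = -5*s - 10*s/(-5 + s) (G(s) = (s + (2*s)/(-5 + s))*(-5) = (s + 2*s/(-5 + s))*(-5) = -5*s - 10*s/(-5 + s))
T(k) = 9 (T(k) = 9*((k + k)/(k + k)) = 9*((2*k)/((2*k))) = 9*((2*k)*(1/(2*k))) = 9*1 = 9)
T(m(11, 1))*G(-8) = 9*(5*(-8)*(3 - 1*(-8))/(-5 - 8)) = 9*(5*(-8)*(3 + 8)/(-13)) = 9*(5*(-8)*(-1/13)*11) = 9*(440/13) = 3960/13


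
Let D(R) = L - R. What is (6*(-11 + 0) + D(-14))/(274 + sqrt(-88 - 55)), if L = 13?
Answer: -3562/25073 + 13*I*sqrt(143)/25073 ≈ -0.14207 + 0.0062002*I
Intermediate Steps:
D(R) = 13 - R
(6*(-11 + 0) + D(-14))/(274 + sqrt(-88 - 55)) = (6*(-11 + 0) + (13 - 1*(-14)))/(274 + sqrt(-88 - 55)) = (6*(-11) + (13 + 14))/(274 + sqrt(-143)) = (-66 + 27)/(274 + I*sqrt(143)) = -39/(274 + I*sqrt(143))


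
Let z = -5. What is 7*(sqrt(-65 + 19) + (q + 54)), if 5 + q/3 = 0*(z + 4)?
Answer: 273 + 7*I*sqrt(46) ≈ 273.0 + 47.476*I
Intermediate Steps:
q = -15 (q = -15 + 3*(0*(-5 + 4)) = -15 + 3*(0*(-1)) = -15 + 3*0 = -15 + 0 = -15)
7*(sqrt(-65 + 19) + (q + 54)) = 7*(sqrt(-65 + 19) + (-15 + 54)) = 7*(sqrt(-46) + 39) = 7*(I*sqrt(46) + 39) = 7*(39 + I*sqrt(46)) = 273 + 7*I*sqrt(46)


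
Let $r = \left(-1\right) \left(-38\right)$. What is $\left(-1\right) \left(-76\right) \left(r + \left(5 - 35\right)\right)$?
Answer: $608$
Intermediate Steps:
$r = 38$
$\left(-1\right) \left(-76\right) \left(r + \left(5 - 35\right)\right) = \left(-1\right) \left(-76\right) \left(38 + \left(5 - 35\right)\right) = 76 \left(38 + \left(5 - 35\right)\right) = 76 \left(38 - 30\right) = 76 \cdot 8 = 608$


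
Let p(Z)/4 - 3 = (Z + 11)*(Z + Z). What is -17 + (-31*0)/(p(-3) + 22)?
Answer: -17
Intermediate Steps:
p(Z) = 12 + 8*Z*(11 + Z) (p(Z) = 12 + 4*((Z + 11)*(Z + Z)) = 12 + 4*((11 + Z)*(2*Z)) = 12 + 4*(2*Z*(11 + Z)) = 12 + 8*Z*(11 + Z))
-17 + (-31*0)/(p(-3) + 22) = -17 + (-31*0)/((12 + 8*(-3)² + 88*(-3)) + 22) = -17 + 0/((12 + 8*9 - 264) + 22) = -17 + 0/((12 + 72 - 264) + 22) = -17 + 0/(-180 + 22) = -17 + 0/(-158) = -17 - 1/158*0 = -17 + 0 = -17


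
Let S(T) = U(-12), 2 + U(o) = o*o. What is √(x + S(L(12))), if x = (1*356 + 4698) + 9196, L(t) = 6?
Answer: 2*√3598 ≈ 119.97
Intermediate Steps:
U(o) = -2 + o² (U(o) = -2 + o*o = -2 + o²)
x = 14250 (x = (356 + 4698) + 9196 = 5054 + 9196 = 14250)
S(T) = 142 (S(T) = -2 + (-12)² = -2 + 144 = 142)
√(x + S(L(12))) = √(14250 + 142) = √14392 = 2*√3598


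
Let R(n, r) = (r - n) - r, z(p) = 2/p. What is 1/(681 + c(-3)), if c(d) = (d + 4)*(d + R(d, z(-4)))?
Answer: 1/681 ≈ 0.0014684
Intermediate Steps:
R(n, r) = -n
c(d) = 0 (c(d) = (d + 4)*(d - d) = (4 + d)*0 = 0)
1/(681 + c(-3)) = 1/(681 + 0) = 1/681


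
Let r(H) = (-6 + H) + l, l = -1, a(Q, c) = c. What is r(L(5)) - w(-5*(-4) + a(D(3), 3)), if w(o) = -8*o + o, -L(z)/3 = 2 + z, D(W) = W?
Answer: 133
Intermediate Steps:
L(z) = -6 - 3*z (L(z) = -3*(2 + z) = -6 - 3*z)
r(H) = -7 + H (r(H) = (-6 + H) - 1 = -7 + H)
w(o) = -7*o
r(L(5)) - w(-5*(-4) + a(D(3), 3)) = (-7 + (-6 - 3*5)) - (-7)*(-5*(-4) + 3) = (-7 + (-6 - 15)) - (-7)*(20 + 3) = (-7 - 21) - (-7)*23 = -28 - 1*(-161) = -28 + 161 = 133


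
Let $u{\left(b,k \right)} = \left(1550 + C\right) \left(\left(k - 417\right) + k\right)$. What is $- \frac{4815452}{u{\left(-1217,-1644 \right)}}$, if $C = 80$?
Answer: $\frac{2407726}{3019575} \approx 0.79737$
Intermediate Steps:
$u{\left(b,k \right)} = -679710 + 3260 k$ ($u{\left(b,k \right)} = \left(1550 + 80\right) \left(\left(k - 417\right) + k\right) = 1630 \left(\left(k - 417\right) + k\right) = 1630 \left(\left(-417 + k\right) + k\right) = 1630 \left(-417 + 2 k\right) = -679710 + 3260 k$)
$- \frac{4815452}{u{\left(-1217,-1644 \right)}} = - \frac{4815452}{-679710 + 3260 \left(-1644\right)} = - \frac{4815452}{-679710 - 5359440} = - \frac{4815452}{-6039150} = \left(-4815452\right) \left(- \frac{1}{6039150}\right) = \frac{2407726}{3019575}$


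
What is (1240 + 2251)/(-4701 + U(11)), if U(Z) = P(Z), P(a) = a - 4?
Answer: -3491/4694 ≈ -0.74372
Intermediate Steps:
P(a) = -4 + a
U(Z) = -4 + Z
(1240 + 2251)/(-4701 + U(11)) = (1240 + 2251)/(-4701 + (-4 + 11)) = 3491/(-4701 + 7) = 3491/(-4694) = 3491*(-1/4694) = -3491/4694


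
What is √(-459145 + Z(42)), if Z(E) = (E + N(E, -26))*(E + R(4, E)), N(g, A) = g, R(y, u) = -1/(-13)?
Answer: I*√76998181/13 ≈ 674.99*I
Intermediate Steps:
R(y, u) = 1/13 (R(y, u) = -1*(-1/13) = 1/13)
Z(E) = 2*E*(1/13 + E) (Z(E) = (E + E)*(E + 1/13) = (2*E)*(1/13 + E) = 2*E*(1/13 + E))
√(-459145 + Z(42)) = √(-459145 + (2/13)*42*(1 + 13*42)) = √(-459145 + (2/13)*42*(1 + 546)) = √(-459145 + (2/13)*42*547) = √(-459145 + 45948/13) = √(-5922937/13) = I*√76998181/13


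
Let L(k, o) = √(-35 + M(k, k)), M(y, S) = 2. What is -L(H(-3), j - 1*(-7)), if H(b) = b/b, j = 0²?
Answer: -I*√33 ≈ -5.7446*I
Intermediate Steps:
j = 0
H(b) = 1
L(k, o) = I*√33 (L(k, o) = √(-35 + 2) = √(-33) = I*√33)
-L(H(-3), j - 1*(-7)) = -I*√33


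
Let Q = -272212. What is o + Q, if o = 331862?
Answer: 59650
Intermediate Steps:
o + Q = 331862 - 272212 = 59650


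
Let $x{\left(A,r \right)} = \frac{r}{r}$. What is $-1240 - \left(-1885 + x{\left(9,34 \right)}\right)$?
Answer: $644$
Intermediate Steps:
$x{\left(A,r \right)} = 1$
$-1240 - \left(-1885 + x{\left(9,34 \right)}\right) = -1240 + \left(1885 - 1\right) = -1240 + 1884 = 644$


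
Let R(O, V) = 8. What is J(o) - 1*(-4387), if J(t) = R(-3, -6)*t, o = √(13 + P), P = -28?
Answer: 4387 + 8*I*√15 ≈ 4387.0 + 30.984*I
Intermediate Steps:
o = I*√15 (o = √(13 - 28) = √(-15) = I*√15 ≈ 3.873*I)
J(t) = 8*t
J(o) - 1*(-4387) = 8*(I*√15) - 1*(-4387) = 8*I*√15 + 4387 = 4387 + 8*I*√15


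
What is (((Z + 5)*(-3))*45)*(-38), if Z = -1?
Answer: 20520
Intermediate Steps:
(((Z + 5)*(-3))*45)*(-38) = (((-1 + 5)*(-3))*45)*(-38) = ((4*(-3))*45)*(-38) = -12*45*(-38) = -540*(-38) = 20520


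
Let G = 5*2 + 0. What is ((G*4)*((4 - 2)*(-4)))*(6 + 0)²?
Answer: -11520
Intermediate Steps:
G = 10 (G = 10 + 0 = 10)
((G*4)*((4 - 2)*(-4)))*(6 + 0)² = ((10*4)*((4 - 2)*(-4)))*(6 + 0)² = (40*(2*(-4)))*6² = (40*(-8))*36 = -320*36 = -11520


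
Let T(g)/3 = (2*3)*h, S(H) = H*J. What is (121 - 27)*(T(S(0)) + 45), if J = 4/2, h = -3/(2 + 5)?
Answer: 24534/7 ≈ 3504.9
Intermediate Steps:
h = -3/7 ≈ -0.42857
J = 2 (J = 4*(½) = 2)
S(H) = 2*H (S(H) = H*2 = 2*H)
T(g) = -54/7 (T(g) = 3*((2*3)*(-3/7)) = 3*(6*(-3/7)) = 3*(-18/7) = -54/7)
(121 - 27)*(T(S(0)) + 45) = (121 - 27)*(-54/7 + 45) = 94*(261/7) = 24534/7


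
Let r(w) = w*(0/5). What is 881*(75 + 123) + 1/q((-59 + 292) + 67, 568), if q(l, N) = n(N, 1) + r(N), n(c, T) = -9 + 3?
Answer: 1046627/6 ≈ 1.7444e+5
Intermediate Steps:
n(c, T) = -6
r(w) = 0 (r(w) = w*(0*(1/5)) = w*0 = 0)
q(l, N) = -6 (q(l, N) = -6 + 0 = -6)
881*(75 + 123) + 1/q((-59 + 292) + 67, 568) = 881*(75 + 123) + 1/(-6) = 881*198 - 1/6 = 174438 - 1/6 = 1046627/6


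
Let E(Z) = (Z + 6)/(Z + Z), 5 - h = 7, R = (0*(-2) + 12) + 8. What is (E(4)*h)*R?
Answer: -50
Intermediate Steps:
R = 20 (R = (0 + 12) + 8 = 12 + 8 = 20)
h = -2 (h = 5 - 1*7 = 5 - 7 = -2)
E(Z) = (6 + Z)/(2*Z) (E(Z) = (6 + Z)/((2*Z)) = (6 + Z)*(1/(2*Z)) = (6 + Z)/(2*Z))
(E(4)*h)*R = (((1/2)*(6 + 4)/4)*(-2))*20 = (((1/2)*(1/4)*10)*(-2))*20 = ((5/4)*(-2))*20 = -5/2*20 = -50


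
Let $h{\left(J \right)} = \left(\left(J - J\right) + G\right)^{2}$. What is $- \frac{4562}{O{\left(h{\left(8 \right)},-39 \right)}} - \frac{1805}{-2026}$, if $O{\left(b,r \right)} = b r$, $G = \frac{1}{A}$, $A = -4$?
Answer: $\frac{147952187}{79014} \approx 1872.5$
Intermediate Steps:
$G = - \frac{1}{4}$ ($G = \frac{1}{-4} = - \frac{1}{4} \approx -0.25$)
$h{\left(J \right)} = \frac{1}{16}$ ($h{\left(J \right)} = \left(\left(J - J\right) - \frac{1}{4}\right)^{2} = \left(0 - \frac{1}{4}\right)^{2} = \left(- \frac{1}{4}\right)^{2} = \frac{1}{16}$)
$- \frac{4562}{O{\left(h{\left(8 \right)},-39 \right)}} - \frac{1805}{-2026} = - \frac{4562}{\frac{1}{16} \left(-39\right)} - \frac{1805}{-2026} = - \frac{4562}{- \frac{39}{16}} - - \frac{1805}{2026} = \left(-4562\right) \left(- \frac{16}{39}\right) + \frac{1805}{2026} = \frac{72992}{39} + \frac{1805}{2026} = \frac{147952187}{79014}$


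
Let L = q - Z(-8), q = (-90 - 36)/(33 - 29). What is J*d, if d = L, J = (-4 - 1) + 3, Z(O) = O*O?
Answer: 191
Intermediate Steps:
Z(O) = O**2
q = -63/2 (q = -126/4 = -126*1/4 = -63/2 ≈ -31.500)
J = -2 (J = -5 + 3 = -2)
L = -191/2 (L = -63/2 - 1*(-8)**2 = -63/2 - 1*64 = -63/2 - 64 = -191/2 ≈ -95.500)
d = -191/2 ≈ -95.500
J*d = -2*(-191/2) = 191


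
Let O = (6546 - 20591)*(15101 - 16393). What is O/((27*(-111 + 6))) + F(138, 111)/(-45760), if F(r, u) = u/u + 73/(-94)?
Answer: -15610906500227/2438916480 ≈ -6400.8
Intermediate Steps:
O = 18146140 (O = -14045*(-1292) = 18146140)
F(r, u) = 21/94 (F(r, u) = 1 + 73*(-1/94) = 1 - 73/94 = 21/94)
O/((27*(-111 + 6))) + F(138, 111)/(-45760) = 18146140/((27*(-111 + 6))) + (21/94)/(-45760) = 18146140/((27*(-105))) + (21/94)*(-1/45760) = 18146140/(-2835) - 21/4301440 = 18146140*(-1/2835) - 21/4301440 = -3629228/567 - 21/4301440 = -15610906500227/2438916480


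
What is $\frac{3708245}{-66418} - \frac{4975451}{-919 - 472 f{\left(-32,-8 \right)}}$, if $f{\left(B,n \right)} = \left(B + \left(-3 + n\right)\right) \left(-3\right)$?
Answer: $\frac{101264005803}{4105097326} \approx 24.668$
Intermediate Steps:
$f{\left(B,n \right)} = 9 - 3 B - 3 n$ ($f{\left(B,n \right)} = \left(-3 + B + n\right) \left(-3\right) = 9 - 3 B - 3 n$)
$\frac{3708245}{-66418} - \frac{4975451}{-919 - 472 f{\left(-32,-8 \right)}} = \frac{3708245}{-66418} - \frac{4975451}{-919 - 472 \left(9 - -96 - -24\right)} = 3708245 \left(- \frac{1}{66418}\right) - \frac{4975451}{-919 - 472 \left(9 + 96 + 24\right)} = - \frac{3708245}{66418} - \frac{4975451}{-919 - 60888} = - \frac{3708245}{66418} - \frac{4975451}{-61807} = - \frac{3708245}{66418} - - \frac{4975451}{61807} = - \frac{3708245}{66418} + \frac{4975451}{61807} = \frac{101264005803}{4105097326}$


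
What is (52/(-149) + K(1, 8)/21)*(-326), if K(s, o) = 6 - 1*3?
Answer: 70090/1043 ≈ 67.200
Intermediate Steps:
K(s, o) = 3 (K(s, o) = 6 - 3 = 3)
(52/(-149) + K(1, 8)/21)*(-326) = (52/(-149) + 3/21)*(-326) = (52*(-1/149) + 3*(1/21))*(-326) = (-52/149 + ⅐)*(-326) = -215/1043*(-326) = 70090/1043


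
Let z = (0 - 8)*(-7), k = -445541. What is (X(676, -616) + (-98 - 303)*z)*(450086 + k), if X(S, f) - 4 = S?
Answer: -98971920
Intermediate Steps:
z = 56 (z = -8*(-7) = 56)
X(S, f) = 4 + S
(X(676, -616) + (-98 - 303)*z)*(450086 + k) = ((4 + 676) + (-98 - 303)*56)*(450086 - 445541) = (680 - 401*56)*4545 = (680 - 22456)*4545 = -21776*4545 = -98971920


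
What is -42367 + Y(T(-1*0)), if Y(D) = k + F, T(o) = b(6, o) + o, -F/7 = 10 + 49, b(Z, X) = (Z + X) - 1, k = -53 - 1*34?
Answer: -42867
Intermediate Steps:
k = -87 (k = -53 - 34 = -87)
b(Z, X) = -1 + X + Z (b(Z, X) = (X + Z) - 1 = -1 + X + Z)
F = -413 (F = -7*(10 + 49) = -7*59 = -413)
T(o) = 5 + 2*o (T(o) = (-1 + o + 6) + o = (5 + o) + o = 5 + 2*o)
Y(D) = -500 (Y(D) = -87 - 413 = -500)
-42367 + Y(T(-1*0)) = -42367 - 500 = -42867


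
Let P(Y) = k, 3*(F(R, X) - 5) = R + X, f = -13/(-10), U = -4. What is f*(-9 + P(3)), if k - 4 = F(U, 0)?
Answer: -26/15 ≈ -1.7333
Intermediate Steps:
f = 13/10 (f = -13*(-1/10) = 13/10 ≈ 1.3000)
F(R, X) = 5 + R/3 + X/3 (F(R, X) = 5 + (R + X)/3 = 5 + (R/3 + X/3) = 5 + R/3 + X/3)
k = 23/3 (k = 4 + (5 + (1/3)*(-4) + (1/3)*0) = 4 + (5 - 4/3 + 0) = 4 + 11/3 = 23/3 ≈ 7.6667)
P(Y) = 23/3
f*(-9 + P(3)) = 13*(-9 + 23/3)/10 = (13/10)*(-4/3) = -26/15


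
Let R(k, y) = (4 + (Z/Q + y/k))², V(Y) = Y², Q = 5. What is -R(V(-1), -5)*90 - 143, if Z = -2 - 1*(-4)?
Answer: -877/5 ≈ -175.40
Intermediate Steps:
Z = 2 (Z = -2 + 4 = 2)
R(k, y) = (22/5 + y/k)² (R(k, y) = (4 + (2/5 + y/k))² = (4 + (2*(⅕) + y/k))² = (4 + (⅖ + y/k))² = (22/5 + y/k)²)
-R(V(-1), -5)*90 - 143 = -(5*(-5) + 22*(-1)²)²/(25*((-1)²)²)*90 - 143 = -(-25 + 22*1)²/(25*1²)*90 - 143 = -(-25 + 22)²/25*90 - 143 = -(-3)²/25*90 - 143 = -9/25*90 - 143 = -162/5 - 143 = -877/5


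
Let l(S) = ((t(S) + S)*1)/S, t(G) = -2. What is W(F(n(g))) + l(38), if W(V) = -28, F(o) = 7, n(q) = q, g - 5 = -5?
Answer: -514/19 ≈ -27.053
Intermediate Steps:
g = 0 (g = 5 - 5 = 0)
l(S) = (-2 + S)/S (l(S) = ((-2 + S)*1)/S = (-2 + S)/S)
W(F(n(g))) + l(38) = -28 + (-2 + 38)/38 = -28 + (1/38)*36 = -28 + 18/19 = -514/19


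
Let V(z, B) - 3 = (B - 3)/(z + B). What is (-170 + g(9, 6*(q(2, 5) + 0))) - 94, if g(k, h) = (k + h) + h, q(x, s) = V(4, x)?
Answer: -221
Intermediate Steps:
V(z, B) = 3 + (-3 + B)/(B + z) (V(z, B) = 3 + (B - 3)/(z + B) = 3 + (-3 + B)/(B + z))
q(x, s) = (9 + 4*x)/(4 + x) (q(x, s) = (-3 + 3*4 + 4*x)/(x + 4) = (-3 + 12 + 4*x)/(4 + x) = (9 + 4*x)/(4 + x))
g(k, h) = k + 2*h (g(k, h) = (h + k) + h = k + 2*h)
(-170 + g(9, 6*(q(2, 5) + 0))) - 94 = (-170 + (9 + 2*(6*((9 + 4*2)/(4 + 2) + 0)))) - 94 = (-170 + (9 + 2*(6*((9 + 8)/6 + 0)))) - 94 = (-170 + (9 + 2*(6*((1/6)*17 + 0)))) - 94 = (-170 + (9 + 2*(6*(17/6 + 0)))) - 94 = (-170 + (9 + 2*(6*(17/6)))) - 94 = (-170 + (9 + 2*17)) - 94 = (-170 + (9 + 34)) - 94 = (-170 + 43) - 94 = -127 - 94 = -221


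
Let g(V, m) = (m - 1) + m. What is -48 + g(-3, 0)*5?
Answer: -53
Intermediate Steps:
g(V, m) = -1 + 2*m (g(V, m) = (-1 + m) + m = -1 + 2*m)
-48 + g(-3, 0)*5 = -48 + (-1 + 2*0)*5 = -48 + (-1 + 0)*5 = -48 - 1*5 = -48 - 5 = -53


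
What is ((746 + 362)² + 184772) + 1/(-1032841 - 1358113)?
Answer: 3377069503943/2390954 ≈ 1.4124e+6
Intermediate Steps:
((746 + 362)² + 184772) + 1/(-1032841 - 1358113) = (1108² + 184772) + 1/(-2390954) = (1227664 + 184772) - 1/2390954 = 1412436 - 1/2390954 = 3377069503943/2390954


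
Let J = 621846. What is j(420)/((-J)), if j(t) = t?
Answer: -70/103641 ≈ -0.00067541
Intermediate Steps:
j(420)/((-J)) = 420/((-1*621846)) = 420/(-621846) = 420*(-1/621846) = -70/103641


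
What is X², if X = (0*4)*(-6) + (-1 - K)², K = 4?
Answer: 625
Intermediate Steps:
X = 25 (X = (0*4)*(-6) + (-1 - 1*4)² = 0*(-6) + (-1 - 4)² = 0 + (-5)² = 0 + 25 = 25)
X² = 25² = 625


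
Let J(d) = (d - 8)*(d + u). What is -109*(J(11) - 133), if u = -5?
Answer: 12535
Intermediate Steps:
J(d) = (-8 + d)*(-5 + d) (J(d) = (d - 8)*(d - 5) = (-8 + d)*(-5 + d))
-109*(J(11) - 133) = -109*((40 + 11**2 - 13*11) - 133) = -109*((40 + 121 - 143) - 133) = -109*(18 - 133) = -109*(-115) = 12535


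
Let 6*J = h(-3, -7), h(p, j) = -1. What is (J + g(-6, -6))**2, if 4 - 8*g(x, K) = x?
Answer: 169/144 ≈ 1.1736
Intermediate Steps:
g(x, K) = 1/2 - x/8
J = -1/6 (J = (1/6)*(-1) = -1/6 ≈ -0.16667)
(J + g(-6, -6))**2 = (-1/6 + (1/2 - 1/8*(-6)))**2 = (-1/6 + (1/2 + 3/4))**2 = (-1/6 + 5/4)**2 = (13/12)**2 = 169/144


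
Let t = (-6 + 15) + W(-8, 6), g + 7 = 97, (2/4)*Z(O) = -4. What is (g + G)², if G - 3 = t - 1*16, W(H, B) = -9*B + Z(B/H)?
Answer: 576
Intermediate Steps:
Z(O) = -8 (Z(O) = 2*(-4) = -8)
W(H, B) = -8 - 9*B (W(H, B) = -9*B - 8 = -8 - 9*B)
g = 90 (g = -7 + 97 = 90)
t = -53 (t = (-6 + 15) + (-8 - 9*6) = 9 + (-8 - 54) = 9 - 62 = -53)
G = -66 (G = 3 + (-53 - 1*16) = 3 + (-53 - 16) = 3 - 69 = -66)
(g + G)² = (90 - 66)² = 24² = 576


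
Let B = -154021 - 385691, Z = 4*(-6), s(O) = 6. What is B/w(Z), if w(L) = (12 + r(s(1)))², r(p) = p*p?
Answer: -937/4 ≈ -234.25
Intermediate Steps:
Z = -24
B = -539712
r(p) = p²
w(L) = 2304 (w(L) = (12 + 6²)² = (12 + 36)² = 48² = 2304)
B/w(Z) = -539712/2304 = -539712*1/2304 = -937/4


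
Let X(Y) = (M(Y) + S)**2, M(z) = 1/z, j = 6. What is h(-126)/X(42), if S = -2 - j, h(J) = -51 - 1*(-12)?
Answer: -68796/112225 ≈ -0.61302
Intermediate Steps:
h(J) = -39 (h(J) = -51 + 12 = -39)
S = -8 (S = -2 - 1*6 = -2 - 6 = -8)
X(Y) = (-8 + 1/Y)**2 (X(Y) = (1/Y - 8)**2 = (-8 + 1/Y)**2)
h(-126)/X(42) = -39*1764/(-1 + 8*42)**2 = -39*1764/(-1 + 336)**2 = -39/((1/1764)*335**2) = -39/((1/1764)*112225) = -39/112225/1764 = -39*1764/112225 = -68796/112225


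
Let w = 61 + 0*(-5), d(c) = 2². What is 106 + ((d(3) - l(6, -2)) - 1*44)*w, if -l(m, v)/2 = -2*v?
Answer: -1846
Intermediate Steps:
l(m, v) = 4*v (l(m, v) = -(-4)*v = 4*v)
d(c) = 4
w = 61 (w = 61 + 0 = 61)
106 + ((d(3) - l(6, -2)) - 1*44)*w = 106 + ((4 - 4*(-2)) - 1*44)*61 = 106 + ((4 - 1*(-8)) - 44)*61 = 106 + ((4 + 8) - 44)*61 = 106 + (12 - 44)*61 = 106 - 32*61 = 106 - 1952 = -1846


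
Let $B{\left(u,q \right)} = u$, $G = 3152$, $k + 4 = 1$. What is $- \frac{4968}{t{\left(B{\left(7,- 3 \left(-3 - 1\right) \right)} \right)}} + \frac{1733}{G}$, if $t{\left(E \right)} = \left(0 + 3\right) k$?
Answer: $\frac{1741637}{3152} \approx 552.55$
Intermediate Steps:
$k = -3$ ($k = -4 + 1 = -3$)
$t{\left(E \right)} = -9$ ($t{\left(E \right)} = \left(0 + 3\right) \left(-3\right) = 3 \left(-3\right) = -9$)
$- \frac{4968}{t{\left(B{\left(7,- 3 \left(-3 - 1\right) \right)} \right)}} + \frac{1733}{G} = - \frac{4968}{-9} + \frac{1733}{3152} = \left(-4968\right) \left(- \frac{1}{9}\right) + 1733 \cdot \frac{1}{3152} = 552 + \frac{1733}{3152} = \frac{1741637}{3152}$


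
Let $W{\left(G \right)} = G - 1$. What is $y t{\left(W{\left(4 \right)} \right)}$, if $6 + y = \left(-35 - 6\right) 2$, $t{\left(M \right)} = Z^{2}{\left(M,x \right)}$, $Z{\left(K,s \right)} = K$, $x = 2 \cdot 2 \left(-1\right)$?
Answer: $-792$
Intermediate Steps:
$x = -4$ ($x = 4 \left(-1\right) = -4$)
$W{\left(G \right)} = -1 + G$
$t{\left(M \right)} = M^{2}$
$y = -88$ ($y = -6 + \left(-35 - 6\right) 2 = -6 - 82 = -88$)
$y t{\left(W{\left(4 \right)} \right)} = - 88 \left(-1 + 4\right)^{2} = - 88 \cdot 3^{2} = \left(-88\right) 9 = -792$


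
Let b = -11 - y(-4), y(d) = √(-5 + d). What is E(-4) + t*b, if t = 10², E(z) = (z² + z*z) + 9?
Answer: -1059 - 300*I ≈ -1059.0 - 300.0*I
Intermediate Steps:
E(z) = 9 + 2*z² (E(z) = (z² + z²) + 9 = 2*z² + 9 = 9 + 2*z²)
t = 100
b = -11 - 3*I (b = -11 - √(-5 - 4) = -11 - √(-9) = -11 - 3*I ≈ -11.0 - 3.0*I)
E(-4) + t*b = (9 + 2*(-4)²) + 100*(-11 - 3*I) = (9 + 2*16) + (-1100 - 300*I) = (9 + 32) + (-1100 - 300*I) = 41 + (-1100 - 300*I) = -1059 - 300*I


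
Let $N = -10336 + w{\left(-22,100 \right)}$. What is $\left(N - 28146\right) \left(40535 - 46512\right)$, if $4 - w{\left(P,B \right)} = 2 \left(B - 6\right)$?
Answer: $231106682$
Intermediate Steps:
$w{\left(P,B \right)} = 16 - 2 B$ ($w{\left(P,B \right)} = 4 - 2 \left(B - 6\right) = 4 - 2 \left(-6 + B\right) = 4 - \left(-12 + 2 B\right) = 16 - 2 B$)
$N = -10520$ ($N = -10336 + \left(16 - 200\right) = -10336 - 184 = -10520$)
$\left(N - 28146\right) \left(40535 - 46512\right) = \left(-10520 - 28146\right) \left(40535 - 46512\right) = \left(-38666\right) \left(-5977\right) = 231106682$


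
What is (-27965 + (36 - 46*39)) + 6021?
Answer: -23702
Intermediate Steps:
(-27965 + (36 - 46*39)) + 6021 = (-27965 + (36 - 1794)) + 6021 = (-27965 - 1758) + 6021 = -29723 + 6021 = -23702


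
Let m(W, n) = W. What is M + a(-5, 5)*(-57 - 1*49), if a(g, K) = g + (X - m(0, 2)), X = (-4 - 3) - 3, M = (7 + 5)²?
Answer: 1734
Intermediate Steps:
M = 144 (M = 12² = 144)
X = -10 (X = -7 - 3 = -10)
a(g, K) = -10 + g (a(g, K) = g + (-10 - 1*0) = g + (-10 + 0) = g - 10 = -10 + g)
M + a(-5, 5)*(-57 - 1*49) = 144 + (-10 - 5)*(-57 - 1*49) = 144 - 15*(-57 - 49) = 144 - 15*(-106) = 144 + 1590 = 1734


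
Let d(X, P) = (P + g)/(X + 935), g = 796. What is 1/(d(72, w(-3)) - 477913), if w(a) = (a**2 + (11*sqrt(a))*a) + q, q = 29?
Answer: -44056941809/21055348742691956 + 3021*I*sqrt(3)/21055348742691956 ≈ -2.0924e-6 + 2.4851e-13*I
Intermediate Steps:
w(a) = 29 + a**2 + 11*a**(3/2) (w(a) = (a**2 + (11*sqrt(a))*a) + 29 = (a**2 + 11*a**(3/2)) + 29 = 29 + a**2 + 11*a**(3/2))
d(X, P) = (796 + P)/(935 + X) (d(X, P) = (P + 796)/(X + 935) = (796 + P)/(935 + X))
1/(d(72, w(-3)) - 477913) = 1/((796 + (29 + (-3)**2 + 11*(-3)**(3/2)))/(935 + 72) - 477913) = 1/((796 + (29 + 9 + 11*(-3*I*sqrt(3))))/1007 - 477913) = 1/((796 + (29 + 9 - 33*I*sqrt(3)))/1007 - 477913) = 1/((796 + (38 - 33*I*sqrt(3)))/1007 - 477913) = 1/((834 - 33*I*sqrt(3))/1007 - 477913) = 1/((834/1007 - 33*I*sqrt(3)/1007) - 477913) = 1/(-481257557/1007 - 33*I*sqrt(3)/1007)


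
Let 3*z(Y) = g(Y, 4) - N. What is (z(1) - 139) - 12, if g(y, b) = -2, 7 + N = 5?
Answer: -151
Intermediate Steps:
N = -2 (N = -7 + 5 = -2)
z(Y) = 0 (z(Y) = (-2 - 1*(-2))/3 = (-2 + 2)/3 = (1/3)*0 = 0)
(z(1) - 139) - 12 = (0 - 139) - 12 = -139 - 12 = -151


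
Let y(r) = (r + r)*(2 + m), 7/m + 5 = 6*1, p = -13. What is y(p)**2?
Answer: 54756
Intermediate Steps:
m = 7 (m = 7/(-5 + 6*1) = 7/(-5 + 6) = 7/1 = 7*1 = 7)
y(r) = 18*r (y(r) = (r + r)*(2 + 7) = (2*r)*9 = 18*r)
y(p)**2 = (18*(-13))**2 = (-234)**2 = 54756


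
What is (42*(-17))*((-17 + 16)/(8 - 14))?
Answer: -119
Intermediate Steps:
(42*(-17))*((-17 + 16)/(8 - 14)) = -(-714)/(-6) = -(-714)*(-1)/6 = -714*⅙ = -119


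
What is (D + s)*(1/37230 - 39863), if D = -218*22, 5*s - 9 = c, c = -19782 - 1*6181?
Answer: 37053511941863/93075 ≈ 3.9810e+8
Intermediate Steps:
c = -25963 (c = -19782 - 6181 = -25963)
s = -25954/5 (s = 9/5 + (1/5)*(-25963) = 9/5 - 25963/5 = -25954/5 ≈ -5190.8)
D = -4796
(D + s)*(1/37230 - 39863) = (-4796 - 25954/5)*(1/37230 - 39863) = -49934*(1/37230 - 39863)/5 = -49934/5*(-1484099489/37230) = 37053511941863/93075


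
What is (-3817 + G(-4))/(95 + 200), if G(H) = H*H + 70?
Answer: -3731/295 ≈ -12.647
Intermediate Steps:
G(H) = 70 + H**2 (G(H) = H**2 + 70 = 70 + H**2)
(-3817 + G(-4))/(95 + 200) = (-3817 + (70 + (-4)**2))/(95 + 200) = (-3817 + (70 + 16))/295 = (-3817 + 86)*(1/295) = -3731*1/295 = -3731/295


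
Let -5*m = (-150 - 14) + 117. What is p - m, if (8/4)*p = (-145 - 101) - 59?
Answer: -1619/10 ≈ -161.90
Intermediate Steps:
m = 47/5 (m = -((-150 - 14) + 117)/5 = -(-164 + 117)/5 = -1/5*(-47) = 47/5 ≈ 9.4000)
p = -305/2 (p = ((-145 - 101) - 59)/2 = (-246 - 59)/2 = (1/2)*(-305) = -305/2 ≈ -152.50)
p - m = -305/2 - 1*47/5 = -305/2 - 47/5 = -1619/10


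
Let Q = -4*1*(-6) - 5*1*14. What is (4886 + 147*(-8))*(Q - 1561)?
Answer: -5961970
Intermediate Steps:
Q = -46 (Q = -4*(-6) - 5*14 = 24 - 70 = -46)
(4886 + 147*(-8))*(Q - 1561) = (4886 + 147*(-8))*(-46 - 1561) = (4886 - 1176)*(-1607) = 3710*(-1607) = -5961970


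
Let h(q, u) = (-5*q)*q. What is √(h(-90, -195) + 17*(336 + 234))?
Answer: I*√30810 ≈ 175.53*I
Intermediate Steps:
h(q, u) = -5*q²
√(h(-90, -195) + 17*(336 + 234)) = √(-5*(-90)² + 17*(336 + 234)) = √(-5*8100 + 17*570) = √(-40500 + 9690) = √(-30810) = I*√30810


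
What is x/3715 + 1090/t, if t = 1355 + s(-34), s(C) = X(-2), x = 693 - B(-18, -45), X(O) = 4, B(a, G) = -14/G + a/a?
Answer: 2771864/2804825 ≈ 0.98825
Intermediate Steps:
B(a, G) = 1 - 14/G (B(a, G) = -14/G + 1 = 1 - 14/G)
x = 31126/45 (x = 693 - (-14 - 45)/(-45) = 693 - (-1)*(-59)/45 = 693 - 1*59/45 = 693 - 59/45 = 31126/45 ≈ 691.69)
s(C) = 4
t = 1359 (t = 1355 + 4 = 1359)
x/3715 + 1090/t = (31126/45)/3715 + 1090/1359 = (31126/45)*(1/3715) + 1090*(1/1359) = 31126/167175 + 1090/1359 = 2771864/2804825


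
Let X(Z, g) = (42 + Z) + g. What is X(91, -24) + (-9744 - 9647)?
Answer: -19282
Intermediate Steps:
X(Z, g) = 42 + Z + g
X(91, -24) + (-9744 - 9647) = (42 + 91 - 24) + (-9744 - 9647) = 109 - 19391 = -19282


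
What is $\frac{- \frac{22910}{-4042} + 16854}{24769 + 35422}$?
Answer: $\frac{34073389}{121646011} \approx 0.2801$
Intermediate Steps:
$\frac{- \frac{22910}{-4042} + 16854}{24769 + 35422} = \frac{\left(-22910\right) \left(- \frac{1}{4042}\right) + 16854}{60191} = \left(\frac{11455}{2021} + 16854\right) \frac{1}{60191} = \frac{34073389}{2021} \cdot \frac{1}{60191} = \frac{34073389}{121646011}$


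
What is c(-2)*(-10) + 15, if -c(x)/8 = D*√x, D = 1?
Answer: 15 + 80*I*√2 ≈ 15.0 + 113.14*I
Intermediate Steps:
c(x) = -8*√x
c(-2)*(-10) + 15 = -8*I*√2*(-10) + 15 = 80*I*√2 + 15 = 15 + 80*I*√2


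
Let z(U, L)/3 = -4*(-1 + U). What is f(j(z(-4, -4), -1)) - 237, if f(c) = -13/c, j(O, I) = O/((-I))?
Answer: -14233/60 ≈ -237.22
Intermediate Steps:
z(U, L) = 12 - 12*U (z(U, L) = 3*(-4*(-1 + U)) = 3*(4 - 4*U) = 12 - 12*U)
j(O, I) = -O/I (j(O, I) = O*(-1/I) = -O/I)
f(j(z(-4, -4), -1)) - 237 = -13/(12 - 12*(-4)) - 237 = -13/(12 + 48) - 237 = -13/((-1*60*(-1))) - 237 = -13/60 - 237 = -14233/60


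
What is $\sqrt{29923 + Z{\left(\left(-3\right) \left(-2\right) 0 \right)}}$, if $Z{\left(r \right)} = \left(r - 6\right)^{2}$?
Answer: $\sqrt{29959} \approx 173.09$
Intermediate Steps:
$Z{\left(r \right)} = \left(-6 + r\right)^{2}$
$\sqrt{29923 + Z{\left(\left(-3\right) \left(-2\right) 0 \right)}} = \sqrt{29923 + \left(-6 + \left(-3\right) \left(-2\right) 0\right)^{2}} = \sqrt{29923 + \left(-6 + 6 \cdot 0\right)^{2}} = \sqrt{29923 + \left(-6 + 0\right)^{2}} = \sqrt{29923 + \left(-6\right)^{2}} = \sqrt{29923 + 36} = \sqrt{29959}$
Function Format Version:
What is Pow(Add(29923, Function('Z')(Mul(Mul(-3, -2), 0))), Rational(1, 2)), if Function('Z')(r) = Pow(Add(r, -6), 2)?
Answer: Pow(29959, Rational(1, 2)) ≈ 173.09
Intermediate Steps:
Function('Z')(r) = Pow(Add(-6, r), 2)
Pow(Add(29923, Function('Z')(Mul(Mul(-3, -2), 0))), Rational(1, 2)) = Pow(Add(29923, Pow(Add(-6, Mul(Mul(-3, -2), 0)), 2)), Rational(1, 2)) = Pow(Add(29923, Pow(Add(-6, Mul(6, 0)), 2)), Rational(1, 2)) = Pow(Add(29923, Pow(Add(-6, 0), 2)), Rational(1, 2)) = Pow(Add(29923, Pow(-6, 2)), Rational(1, 2)) = Pow(Add(29923, 36), Rational(1, 2)) = Pow(29959, Rational(1, 2))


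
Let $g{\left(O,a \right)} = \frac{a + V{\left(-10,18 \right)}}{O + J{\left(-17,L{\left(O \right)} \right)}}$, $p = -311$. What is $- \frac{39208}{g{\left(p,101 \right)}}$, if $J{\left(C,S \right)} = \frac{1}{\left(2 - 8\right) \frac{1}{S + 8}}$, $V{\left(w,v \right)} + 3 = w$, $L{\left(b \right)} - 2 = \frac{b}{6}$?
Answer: $\frac{4876495}{36} \approx 1.3546 \cdot 10^{5}$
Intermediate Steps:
$L{\left(b \right)} = 2 + \frac{b}{6}$
$V{\left(w,v \right)} = -3 + w$
$J{\left(C,S \right)} = - \frac{4}{3} - \frac{S}{6}$ ($J{\left(C,S \right)} = \frac{1}{\left(-6\right) \frac{1}{8 + S}} = - \frac{4}{3} - \frac{S}{6}$)
$g{\left(O,a \right)} = \frac{-13 + a}{- \frac{5}{3} + \frac{35 O}{36}}$ ($g{\left(O,a \right)} = \frac{a - 13}{O - \left(\frac{4}{3} + \frac{2 + \frac{O}{6}}{6}\right)} = \frac{a - 13}{O - \left(\frac{5}{3} + \frac{O}{36}\right)} = \frac{-13 + a}{O - \left(\frac{5}{3} + \frac{O}{36}\right)} = \frac{-13 + a}{- \frac{5}{3} + \frac{35 O}{36}}$)
$- \frac{39208}{g{\left(p,101 \right)}} = - \frac{39208}{\frac{36}{5} \frac{1}{12 - -2177} \left(13 - 101\right)} = - \frac{39208}{\frac{36}{5} \frac{1}{12 + 2177} \left(13 - 101\right)} = - \frac{39208}{\frac{36}{5} \cdot \frac{1}{2189} \left(-88\right)} = - \frac{39208}{- \frac{288}{995}} = \left(-39208\right) \left(- \frac{995}{288}\right) = \frac{4876495}{36}$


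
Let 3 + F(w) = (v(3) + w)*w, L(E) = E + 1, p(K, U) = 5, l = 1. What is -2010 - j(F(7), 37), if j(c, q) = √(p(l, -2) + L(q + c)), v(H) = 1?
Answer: -2010 - 4*√6 ≈ -2019.8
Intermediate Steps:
L(E) = 1 + E
F(w) = -3 + w*(1 + w) (F(w) = -3 + (1 + w)*w = -3 + w*(1 + w))
j(c, q) = √(6 + c + q) (j(c, q) = √(5 + (1 + (q + c))) = √(5 + (1 + (c + q))) = √(5 + (1 + c + q)) = √(6 + c + q))
-2010 - j(F(7), 37) = -2010 - √(6 + (-3 + 7 + 7²) + 37) = -2010 - √(6 + (-3 + 7 + 49) + 37) = -2010 - √(6 + 53 + 37) = -2010 - √96 = -2010 - 4*√6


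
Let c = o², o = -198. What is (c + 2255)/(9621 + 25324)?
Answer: 41459/34945 ≈ 1.1864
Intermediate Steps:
c = 39204 (c = (-198)² = 39204)
(c + 2255)/(9621 + 25324) = (39204 + 2255)/(9621 + 25324) = 41459/34945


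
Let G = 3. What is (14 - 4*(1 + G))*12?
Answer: -24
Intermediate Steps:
(14 - 4*(1 + G))*12 = (14 - 4*(1 + 3))*12 = (14 - 4*4)*12 = (14 - 16)*12 = -2*12 = -24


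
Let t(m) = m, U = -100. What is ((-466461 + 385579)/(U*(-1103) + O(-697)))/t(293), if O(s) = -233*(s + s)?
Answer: -40441/63742443 ≈ -0.00063444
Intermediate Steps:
O(s) = -466*s
((-466461 + 385579)/(U*(-1103) + O(-697)))/t(293) = ((-466461 + 385579)/(-100*(-1103) - 466*(-697)))/293 = -80882/(110300 + 324802)*(1/293) = -80882/435102*(1/293) = -80882*1/435102*(1/293) = -40441/217551*1/293 = -40441/63742443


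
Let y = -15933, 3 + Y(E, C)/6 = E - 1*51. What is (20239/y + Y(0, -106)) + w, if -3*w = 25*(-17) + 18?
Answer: -3020954/15933 ≈ -189.60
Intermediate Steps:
w = 407/3 (w = -(25*(-17) + 18)/3 = -(-425 + 18)/3 = -1/3*(-407) = 407/3 ≈ 135.67)
Y(E, C) = -324 + 6*E (Y(E, C) = -18 + 6*(E - 1*51) = -18 + 6*(E - 51) = -18 + 6*(-51 + E) = -18 + (-306 + 6*E) = -324 + 6*E)
(20239/y + Y(0, -106)) + w = (20239/(-15933) + (-324 + 6*0)) + 407/3 = (20239*(-1/15933) + (-324 + 0)) + 407/3 = (-20239/15933 - 324) + 407/3 = -5182531/15933 + 407/3 = -3020954/15933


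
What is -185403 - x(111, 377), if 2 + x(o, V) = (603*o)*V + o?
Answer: -25419253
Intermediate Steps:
x(o, V) = -2 + o + 603*V*o (x(o, V) = -2 + ((603*o)*V + o) = -2 + (603*V*o + o) = -2 + (o + 603*V*o) = -2 + o + 603*V*o)
-185403 - x(111, 377) = -185403 - (-2 + 111 + 603*377*111) = -185403 - (-2 + 111 + 25233741) = -185403 - 1*25233850 = -185403 - 25233850 = -25419253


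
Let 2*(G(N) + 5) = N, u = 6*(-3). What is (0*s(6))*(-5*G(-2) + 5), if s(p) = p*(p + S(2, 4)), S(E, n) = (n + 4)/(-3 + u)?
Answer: 0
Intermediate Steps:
u = -18
G(N) = -5 + N/2
S(E, n) = -4/21 - n/21 (S(E, n) = (n + 4)/(-3 - 18) = (4 + n)/(-21) = (4 + n)*(-1/21) = -4/21 - n/21)
s(p) = p*(-8/21 + p) (s(p) = p*(p + (-4/21 - 1/21*4)) = p*(p + (-4/21 - 4/21)) = p*(p - 8/21) = p*(-8/21 + p))
(0*s(6))*(-5*G(-2) + 5) = (0*((1/21)*6*(-8 + 21*6)))*(-5*(-5 + (½)*(-2)) + 5) = (0*((1/21)*6*(-8 + 126)))*(-5*(-5 - 1) + 5) = (0*((1/21)*6*118))*(-5*(-6) + 5) = (0*(236/7))*(30 + 5) = 0*35 = 0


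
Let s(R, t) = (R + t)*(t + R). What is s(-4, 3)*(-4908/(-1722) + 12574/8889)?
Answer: 10879940/2551143 ≈ 4.2647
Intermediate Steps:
s(R, t) = (R + t)**2 (s(R, t) = (R + t)*(R + t) = (R + t)**2)
s(-4, 3)*(-4908/(-1722) + 12574/8889) = (-4 + 3)**2*(-4908/(-1722) + 12574/8889) = (-1)**2*(-4908*(-1/1722) + 12574*(1/8889)) = 1*(818/287 + 12574/8889) = 1*(10879940/2551143) = 10879940/2551143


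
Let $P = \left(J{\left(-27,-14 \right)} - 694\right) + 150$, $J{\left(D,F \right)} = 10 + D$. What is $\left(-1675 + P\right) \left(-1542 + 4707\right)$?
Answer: $-7076940$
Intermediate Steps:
$P = -561$ ($P = \left(\left(10 - 27\right) - 694\right) + 150 = \left(-17 - 694\right) + 150 = -711 + 150 = -561$)
$\left(-1675 + P\right) \left(-1542 + 4707\right) = \left(-1675 - 561\right) \left(-1542 + 4707\right) = \left(-2236\right) 3165 = -7076940$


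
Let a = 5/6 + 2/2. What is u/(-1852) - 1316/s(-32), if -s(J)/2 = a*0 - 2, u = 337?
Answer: -609645/1852 ≈ -329.18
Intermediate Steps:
a = 11/6 (a = 5*(1/6) + 2*(1/2) = 5/6 + 1 = 11/6 ≈ 1.8333)
s(J) = 4 (s(J) = -2*((11/6)*0 - 2) = -2*(0 - 2) = -2*(-2) = 4)
u/(-1852) - 1316/s(-32) = 337/(-1852) - 1316/4 = 337*(-1/1852) - 1316*1/4 = -337/1852 - 329 = -609645/1852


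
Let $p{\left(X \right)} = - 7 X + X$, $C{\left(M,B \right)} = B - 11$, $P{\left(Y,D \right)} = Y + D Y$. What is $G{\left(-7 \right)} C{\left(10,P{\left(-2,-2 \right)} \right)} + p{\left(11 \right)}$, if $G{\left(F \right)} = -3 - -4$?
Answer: $-75$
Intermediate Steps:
$C{\left(M,B \right)} = -11 + B$
$p{\left(X \right)} = - 6 X$
$G{\left(F \right)} = 1$ ($G{\left(F \right)} = -3 + 4 = 1$)
$G{\left(-7 \right)} C{\left(10,P{\left(-2,-2 \right)} \right)} + p{\left(11 \right)} = 1 \left(-11 - 2 \left(1 - 2\right)\right) - 66 = 1 \left(-11 - -2\right) - 66 = 1 \left(-11 + 2\right) - 66 = 1 \left(-9\right) - 66 = -9 - 66 = -75$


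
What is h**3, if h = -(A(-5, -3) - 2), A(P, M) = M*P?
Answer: -2197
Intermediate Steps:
h = -13 (h = -(-3*(-5) - 2) = -(15 - 2) = -1*13 = -13)
h**3 = (-13)**3 = -2197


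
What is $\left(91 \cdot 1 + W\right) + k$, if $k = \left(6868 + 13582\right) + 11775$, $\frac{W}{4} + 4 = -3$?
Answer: $32288$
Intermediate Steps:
$W = -28$ ($W = -16 + 4 \left(-3\right) = -16 - 12 = -28$)
$k = 32225$ ($k = 20450 + 11775 = 32225$)
$\left(91 \cdot 1 + W\right) + k = \left(91 \cdot 1 - 28\right) + 32225 = \left(91 - 28\right) + 32225 = 63 + 32225 = 32288$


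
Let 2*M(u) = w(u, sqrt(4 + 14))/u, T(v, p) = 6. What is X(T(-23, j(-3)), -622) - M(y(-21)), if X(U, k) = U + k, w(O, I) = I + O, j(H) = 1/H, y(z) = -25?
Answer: -1233/2 + 3*sqrt(2)/50 ≈ -616.42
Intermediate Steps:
j(H) = 1/H
M(u) = (u + 3*sqrt(2))/(2*u) (M(u) = ((sqrt(4 + 14) + u)/u)/2 = ((sqrt(18) + u)/u)/2 = ((3*sqrt(2) + u)/u)/2 = ((u + 3*sqrt(2))/u)/2 = (u + 3*sqrt(2))/(2*u))
X(T(-23, j(-3)), -622) - M(y(-21)) = (6 - 622) - (-25 + 3*sqrt(2))/(2*(-25)) = -616 - (-1)*(-25 + 3*sqrt(2))/(2*25) = -616 - (1/2 - 3*sqrt(2)/50) = -616 + (-1/2 + 3*sqrt(2)/50) = -1233/2 + 3*sqrt(2)/50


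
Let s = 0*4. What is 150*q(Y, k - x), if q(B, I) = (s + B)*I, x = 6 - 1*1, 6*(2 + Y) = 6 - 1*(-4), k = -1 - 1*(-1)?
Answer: 250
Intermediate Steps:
s = 0
k = 0 (k = -1 + 1 = 0)
Y = -⅓ (Y = -2 + (6 - 1*(-4))/6 = -2 + (6 + 4)/6 = -2 + (⅙)*10 = -2 + 5/3 = -⅓ ≈ -0.33333)
x = 5 (x = 6 - 1 = 5)
q(B, I) = B*I (q(B, I) = (0 + B)*I = B*I)
150*q(Y, k - x) = 150*(-(0 - 1*5)/3) = 150*(-(0 - 5)/3) = 150*(-⅓*(-5)) = 150*(5/3) = 250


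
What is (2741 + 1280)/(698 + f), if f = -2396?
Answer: -4021/1698 ≈ -2.3681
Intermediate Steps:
(2741 + 1280)/(698 + f) = (2741 + 1280)/(698 - 2396) = 4021/(-1698) = 4021*(-1/1698) = -4021/1698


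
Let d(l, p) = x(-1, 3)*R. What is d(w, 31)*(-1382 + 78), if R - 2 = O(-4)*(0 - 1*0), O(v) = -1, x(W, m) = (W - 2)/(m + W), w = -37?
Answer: 3912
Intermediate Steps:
x(W, m) = (-2 + W)/(W + m)
R = 2 (R = 2 - (0 - 1*0) = 2 - (0 + 0) = 2 - 1*0 = 2 + 0 = 2)
d(l, p) = -3 (d(l, p) = ((-2 - 1)/(-1 + 3))*2 = (-3/2)*2 = ((1/2)*(-3))*2 = -3/2*2 = -3)
d(w, 31)*(-1382 + 78) = -3*(-1382 + 78) = -3*(-1304) = 3912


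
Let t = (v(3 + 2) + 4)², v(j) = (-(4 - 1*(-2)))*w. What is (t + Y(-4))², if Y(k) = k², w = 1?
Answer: 400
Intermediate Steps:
v(j) = -6 (v(j) = -(4 - 1*(-2))*1 = -(4 + 2)*1 = -1*6*1 = -6*1 = -6)
t = 4 (t = (-6 + 4)² = (-2)² = 4)
(t + Y(-4))² = (4 + (-4)²)² = (4 + 16)² = 20² = 400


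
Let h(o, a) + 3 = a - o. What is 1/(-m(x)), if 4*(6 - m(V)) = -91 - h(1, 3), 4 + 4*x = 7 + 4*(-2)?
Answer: -2/57 ≈ -0.035088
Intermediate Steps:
x = -5/4 (x = -1 + (7 + 4*(-2))/4 = -1 + (7 - 8)/4 = -1 + (1/4)*(-1) = -1 - 1/4 = -5/4 ≈ -1.2500)
h(o, a) = -3 + a - o (h(o, a) = -3 + (a - o) = -3 + a - o)
m(V) = 57/2 (m(V) = 6 - (-91 - (-3 + 3 - 1*1))/4 = 6 - (-91 - (-3 + 3 - 1))/4 = 6 - (-91 - 1*(-1))/4 = 6 - (-91 + 1)/4 = 6 - 1/4*(-90) = 6 + 45/2 = 57/2)
1/(-m(x)) = 1/(-1*57/2) = 1/(-57/2) = -2/57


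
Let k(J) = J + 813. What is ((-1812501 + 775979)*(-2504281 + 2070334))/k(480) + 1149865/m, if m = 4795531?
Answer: 719002934699484933/2066873861 ≈ 3.4787e+8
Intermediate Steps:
k(J) = 813 + J
((-1812501 + 775979)*(-2504281 + 2070334))/k(480) + 1149865/m = ((-1812501 + 775979)*(-2504281 + 2070334))/(813 + 480) + 1149865/4795531 = -1036522*(-433947)/1293 + 1149865*(1/4795531) = 449795612334*(1/1293) + 1149865/4795531 = 149931870778/431 + 1149865/4795531 = 719002934699484933/2066873861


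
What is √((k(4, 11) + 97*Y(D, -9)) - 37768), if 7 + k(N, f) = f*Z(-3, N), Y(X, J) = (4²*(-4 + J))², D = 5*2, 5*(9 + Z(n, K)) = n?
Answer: √103968185/5 ≈ 2039.3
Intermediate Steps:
Z(n, K) = -9 + n/5
D = 10
Y(X, J) = (-64 + 16*J)² (Y(X, J) = (16*(-4 + J))² = (-64 + 16*J)²)
k(N, f) = -7 - 48*f/5 (k(N, f) = -7 + f*(-9 + (⅕)*(-3)) = -7 + f*(-9 - ⅗) = -7 + f*(-48/5) = -7 - 48*f/5)
√((k(4, 11) + 97*Y(D, -9)) - 37768) = √(((-7 - 48/5*11) + 97*(256*(-4 - 9)²)) - 37768) = √(((-7 - 528/5) + 97*(256*(-13)²)) - 37768) = √((-563/5 + 97*(256*169)) - 37768) = √((-563/5 + 97*43264) - 37768) = √((-563/5 + 4196608) - 37768) = √(20982477/5 - 37768) = √(20793637/5) = √103968185/5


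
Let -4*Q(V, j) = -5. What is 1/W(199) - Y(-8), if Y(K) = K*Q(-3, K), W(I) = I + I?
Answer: 3981/398 ≈ 10.003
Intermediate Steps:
W(I) = 2*I
Q(V, j) = 5/4 (Q(V, j) = -¼*(-5) = 5/4)
Y(K) = 5*K/4 (Y(K) = K*(5/4) = 5*K/4)
1/W(199) - Y(-8) = 1/(2*199) - 5*(-8)/4 = 1/398 - 1*(-10) = 1/398 + 10 = 3981/398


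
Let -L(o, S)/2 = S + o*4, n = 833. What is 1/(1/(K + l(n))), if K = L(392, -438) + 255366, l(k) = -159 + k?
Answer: 253780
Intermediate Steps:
L(o, S) = -8*o - 2*S (L(o, S) = -2*(S + o*4) = -2*(S + 4*o) = -8*o - 2*S)
K = 253106 (K = (-8*392 - 2*(-438)) + 255366 = (-3136 + 876) + 255366 = -2260 + 255366 = 253106)
1/(1/(K + l(n))) = 1/(1/(253106 + (-159 + 833))) = 1/(1/(253106 + 674)) = 1/(1/253780) = 253780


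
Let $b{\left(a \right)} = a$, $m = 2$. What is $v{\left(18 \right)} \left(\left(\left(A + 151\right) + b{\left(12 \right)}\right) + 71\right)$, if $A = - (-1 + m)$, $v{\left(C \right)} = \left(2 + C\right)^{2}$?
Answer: $93200$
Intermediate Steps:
$A = -1$ ($A = - (-1 + 2) = \left(-1\right) 1 = -1$)
$v{\left(18 \right)} \left(\left(\left(A + 151\right) + b{\left(12 \right)}\right) + 71\right) = \left(2 + 18\right)^{2} \left(\left(\left(-1 + 151\right) + 12\right) + 71\right) = 20^{2} \left(\left(150 + 12\right) + 71\right) = 400 \left(162 + 71\right) = 400 \cdot 233 = 93200$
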